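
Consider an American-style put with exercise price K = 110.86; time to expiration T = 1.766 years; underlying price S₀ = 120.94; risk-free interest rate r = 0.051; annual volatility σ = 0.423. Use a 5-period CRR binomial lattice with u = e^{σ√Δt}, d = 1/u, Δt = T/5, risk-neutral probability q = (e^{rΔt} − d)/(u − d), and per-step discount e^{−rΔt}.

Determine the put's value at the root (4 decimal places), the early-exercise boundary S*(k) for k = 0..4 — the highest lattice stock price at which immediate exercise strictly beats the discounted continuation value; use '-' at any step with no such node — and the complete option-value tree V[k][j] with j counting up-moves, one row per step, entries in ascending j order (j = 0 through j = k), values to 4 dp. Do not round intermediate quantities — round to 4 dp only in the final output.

params: Δt=0.35320 u=1.28581 d=0.77772 q=0.47325 e^(-rΔt)=0.98215
t_5 payoffs: 76.4504 53.9700 16.8028 0.0000 0.0000 0.0000
t_4: node(4,0) S=44.2444 payoff=66.6156 vs cont=64.6366 → 66.6156 [stop]  node(4,1) S=73.1499 payoff=37.7101 vs cont=35.7310 → 37.7101 [stop]  node(4,2) S=120.9400 payoff=0.0000 vs cont=8.6928 → 8.6928 [wait]  node(4,3) S=199.9521 payoff=0.0000 vs cont=0.0000 → 0.0000 [wait]  node(4,4) S=330.5840 payoff=0.0000 vs cont=0.0000 → 0.0000 [wait]  ⇒ S*(4)=73.1499
t_3: node(3,0) S=56.8900 payoff=53.9700 vs cont=51.9909 → 53.9700 [stop]  node(3,1) S=94.0572 payoff=16.8028 vs cont=23.5495 → 23.5495 [wait]  node(3,2) S=155.5063 payoff=0.0000 vs cont=4.4971 → 4.4971 [wait]  node(3,3) S=257.1011 payoff=0.0000 vs cont=0.0000 → 0.0000 [wait]  ⇒ S*(3)=56.8900
t_2: node(2,0) S=73.1499 payoff=37.7101 vs cont=38.8669 → 38.8669 [wait]  node(2,1) S=120.9400 payoff=0.0000 vs cont=14.2734 → 14.2734 [wait]  node(2,2) S=199.9521 payoff=0.0000 vs cont=2.3266 → 2.3266 [wait]  ⇒ S*(2)=-
t_1: node(1,0) S=94.0572 payoff=16.8028 vs cont=26.7418 → 26.7418 [wait]  node(1,1) S=155.5063 payoff=0.0000 vs cont=8.4656 → 8.4656 [wait]  ⇒ S*(1)=-
t_0: node(0,0) S=120.9400 payoff=0.0000 vs cont=17.7696 → 17.7696 [wait]  ⇒ S*(0)=-

price = 17.7696
boundary = - - - 56.8900 73.1499
tree:
17.7696
26.7418 8.4656
38.8669 14.2734 2.3266
53.9700 23.5495 4.4971 0.0000
66.6156 37.7101 8.6928 0.0000 0.0000
76.4504 53.9700 16.8028 0.0000 0.0000 0.0000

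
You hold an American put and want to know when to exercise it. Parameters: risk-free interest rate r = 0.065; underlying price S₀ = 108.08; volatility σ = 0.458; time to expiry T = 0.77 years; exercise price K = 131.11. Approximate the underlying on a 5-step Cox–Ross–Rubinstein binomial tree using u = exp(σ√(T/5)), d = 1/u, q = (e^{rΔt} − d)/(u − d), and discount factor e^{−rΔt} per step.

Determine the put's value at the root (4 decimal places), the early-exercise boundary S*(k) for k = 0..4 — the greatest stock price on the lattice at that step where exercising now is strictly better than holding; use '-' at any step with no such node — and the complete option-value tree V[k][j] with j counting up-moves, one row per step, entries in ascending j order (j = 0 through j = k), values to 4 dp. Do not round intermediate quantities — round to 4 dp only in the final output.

Δt=0.15400, u=1.19690, d=0.83549, q=0.48302, disc=e^(-rΔt)=0.99004
k=5 terminal: V=max(K-S,0) → 87.1091 68.0759 40.8098 1.7494 0.0000 0.0000
k=4: j=0 S=52.6646 intr=78.4454 cont=77.1396 V=78.4454[EX]; j=1 S=75.4453 intr=55.6647 cont=54.3589 V=55.6647[EX]; j=2 S=108.0800 intr=23.0300 cont=21.7241 V=23.0300[EX]; j=3 S=154.8313 intr=0.0000 cont=0.8954 V=0.8954[hold]; j=4 S=221.8054 intr=0.0000 cont=0.0000 V=0.0000[hold]  S*(4)=108.0800
k=3: j=0 S=63.0341 intr=68.0759 cont=66.7701 V=68.0759[EX]; j=1 S=90.3002 intr=40.8098 cont=39.5040 V=40.8098[EX]; j=2 S=129.3606 intr=1.7494 cont=12.2156 V=12.2156[hold]; j=3 S=185.3171 intr=0.0000 cont=0.4583 V=0.4583[hold]  S*(3)=90.3002
k=2: j=0 S=75.4453 intr=55.6647 cont=54.3589 V=55.6647[EX]; j=1 S=108.0800 intr=23.0300 cont=26.7292 V=26.7292[hold]; j=2 S=154.8313 intr=0.0000 cont=6.4714 V=6.4714[hold]  S*(2)=75.4453
k=1: j=0 S=90.3002 intr=40.8098 cont=41.2730 V=41.2730[hold]; j=1 S=129.3606 intr=1.7494 cont=16.7754 V=16.7754[hold]  S*(1)=-
k=0: j=0 S=108.0800 intr=23.0300 cont=29.1468 V=29.1468[hold]  S*(0)=-

price = 29.1468
boundary = - - 75.4453 90.3002 108.0800
tree:
29.1468
41.2730 16.7754
55.6647 26.7292 6.4714
68.0759 40.8098 12.2156 0.4583
78.4454 55.6647 23.0300 0.8954 0.0000
87.1091 68.0759 40.8098 1.7494 0.0000 0.0000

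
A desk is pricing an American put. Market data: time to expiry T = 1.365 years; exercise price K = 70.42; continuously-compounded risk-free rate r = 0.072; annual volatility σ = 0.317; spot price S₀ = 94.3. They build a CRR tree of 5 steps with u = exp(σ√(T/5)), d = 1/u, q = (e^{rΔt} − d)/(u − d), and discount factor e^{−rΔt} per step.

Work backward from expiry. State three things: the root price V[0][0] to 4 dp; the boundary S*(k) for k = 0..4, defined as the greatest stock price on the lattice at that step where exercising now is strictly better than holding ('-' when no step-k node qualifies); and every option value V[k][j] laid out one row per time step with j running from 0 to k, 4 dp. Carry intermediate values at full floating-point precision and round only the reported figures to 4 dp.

Δt=0.27300  u=1.18014  d=0.84736  q=0.51834  discount=0.98054
step 5 (expiry): payoffs max(K−S,0) = 29.2245 13.0461 0.0000 0.0000 0.0000 0.0000
step 4: (k=4,j=0): S=48.6163, (K−S)⁺=21.8037, hold=20.4330 ⇒ V=21.8037 exercise | (k=4,j=1): S=67.7091, (K−S)⁺=2.7109, hold=6.1615 ⇒ V=6.1615 continue | (k=4,j=2): S=94.3000, (K−S)⁺=0.0000, hold=0.0000 ⇒ V=0.0000 continue | (k=4,j=3): S=131.3338, (K−S)⁺=0.0000, hold=0.0000 ⇒ V=0.0000 continue | (k=4,j=4): S=182.9117, (K−S)⁺=0.0000, hold=0.0000 ⇒ V=0.0000 continue  boundary S*=48.6163
step 3: (k=3,j=0): S=57.3739, (K−S)⁺=13.0461, hold=13.4292 ⇒ V=13.4292 continue | (k=3,j=1): S=79.9060, (K−S)⁺=0.0000, hold=2.9100 ⇒ V=2.9100 continue | (k=3,j=2): S=111.2869, (K−S)⁺=0.0000, hold=0.0000 ⇒ V=0.0000 continue | (k=3,j=3): S=154.9919, (K−S)⁺=0.0000, hold=0.0000 ⇒ V=0.0000 continue  boundary S*=-
step 2: (k=2,j=0): S=67.7091, (K−S)⁺=2.7109, hold=7.8214 ⇒ V=7.8214 continue | (k=2,j=1): S=94.3000, (K−S)⁺=0.0000, hold=1.3744 ⇒ V=1.3744 continue | (k=2,j=2): S=131.3338, (K−S)⁺=0.0000, hold=0.0000 ⇒ V=0.0000 continue  boundary S*=-
step 1: (k=1,j=0): S=79.9060, (K−S)⁺=0.0000, hold=4.3925 ⇒ V=4.3925 continue | (k=1,j=1): S=111.2869, (K−S)⁺=0.0000, hold=0.6491 ⇒ V=0.6491 continue  boundary S*=-
step 0: (k=0,j=0): S=94.3000, (K−S)⁺=0.0000, hold=2.4044 ⇒ V=2.4044 continue  boundary S*=-

price = 2.4044
boundary = - - - - 48.6163
tree:
2.4044
4.3925 0.6491
7.8214 1.3744 0.0000
13.4292 2.9100 0.0000 0.0000
21.8037 6.1615 0.0000 0.0000 0.0000
29.2245 13.0461 0.0000 0.0000 0.0000 0.0000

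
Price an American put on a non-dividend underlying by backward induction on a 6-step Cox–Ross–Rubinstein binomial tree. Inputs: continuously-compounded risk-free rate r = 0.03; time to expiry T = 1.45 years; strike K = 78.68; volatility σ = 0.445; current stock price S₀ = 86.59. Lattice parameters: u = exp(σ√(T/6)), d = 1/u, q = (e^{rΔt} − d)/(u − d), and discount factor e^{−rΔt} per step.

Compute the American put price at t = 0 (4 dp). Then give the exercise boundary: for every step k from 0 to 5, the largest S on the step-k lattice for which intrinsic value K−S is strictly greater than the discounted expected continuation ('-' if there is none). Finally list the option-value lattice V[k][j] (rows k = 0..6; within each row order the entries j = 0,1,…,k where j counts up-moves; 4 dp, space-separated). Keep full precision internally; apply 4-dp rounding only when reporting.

price = 12.4320
boundary = - - - 44.9209 36.0946 44.9209
tree:
12.4320
17.9980 6.1469
25.1810 9.9176 1.8531
33.7591 15.5894 3.4697 0.0000
42.5854 23.6096 6.4964 0.0000 0.0000
49.6775 33.7591 12.1636 0.0000 0.0000 0.0000
55.3760 42.5854 22.7744 0.0000 0.0000 0.0000 0.0000

Δt=0.24167, u=1.24453, d=0.80351, q=0.46203, disc=e^(-rΔt)=0.99278
k=6 terminal: V=max(K-S,0) → 55.3760 42.5854 22.7744 0.0000 0.0000 0.0000 0.0000
k=5: j=0 S=29.0025 intr=49.6775 cont=49.1091 V=49.6775[EX]; j=1 S=44.9209 intr=33.7591 cont=33.1907 V=33.7591[EX]; j=2 S=69.5763 intr=9.1037 cont=12.1636 V=12.1636[hold]; j=3 S=107.7641 intr=0.0000 cont=0.0000 V=0.0000[hold]; j=4 S=166.9117 intr=0.0000 cont=0.0000 V=0.0000[hold]; j=5 S=258.5232 intr=0.0000 cont=0.0000 V=0.0000[hold]  S*(5)=44.9209
k=4: j=0 S=36.0946 intr=42.5854 cont=42.0170 V=42.5854[EX]; j=1 S=55.9056 intr=22.7744 cont=23.6096 V=23.6096[hold]; j=2 S=86.5900 intr=0.0000 cont=6.4964 V=6.4964[hold]; j=3 S=134.1160 intr=0.0000 cont=0.0000 V=0.0000[hold]; j=4 S=207.7271 intr=0.0000 cont=0.0000 V=0.0000[hold]  S*(4)=36.0946
k=3: j=0 S=44.9209 intr=33.7591 cont=33.5738 V=33.7591[EX]; j=1 S=69.5763 intr=9.1037 cont=15.5894 V=15.5894[hold]; j=2 S=107.7641 intr=0.0000 cont=3.4697 V=3.4697[hold]; j=3 S=166.9117 intr=0.0000 cont=0.0000 V=0.0000[hold]  S*(3)=44.9209
k=2: j=0 S=55.9056 intr=22.7744 cont=25.1810 V=25.1810[hold]; j=1 S=86.5900 intr=0.0000 cont=9.9176 V=9.9176[hold]; j=2 S=134.1160 intr=0.0000 cont=1.8531 V=1.8531[hold]  S*(2)=-
k=1: j=0 S=69.5763 intr=9.1037 cont=17.9980 V=17.9980[hold]; j=1 S=107.7641 intr=0.0000 cont=6.1469 V=6.1469[hold]  S*(1)=-
k=0: j=0 S=86.5900 intr=0.0000 cont=12.4320 V=12.4320[hold]  S*(0)=-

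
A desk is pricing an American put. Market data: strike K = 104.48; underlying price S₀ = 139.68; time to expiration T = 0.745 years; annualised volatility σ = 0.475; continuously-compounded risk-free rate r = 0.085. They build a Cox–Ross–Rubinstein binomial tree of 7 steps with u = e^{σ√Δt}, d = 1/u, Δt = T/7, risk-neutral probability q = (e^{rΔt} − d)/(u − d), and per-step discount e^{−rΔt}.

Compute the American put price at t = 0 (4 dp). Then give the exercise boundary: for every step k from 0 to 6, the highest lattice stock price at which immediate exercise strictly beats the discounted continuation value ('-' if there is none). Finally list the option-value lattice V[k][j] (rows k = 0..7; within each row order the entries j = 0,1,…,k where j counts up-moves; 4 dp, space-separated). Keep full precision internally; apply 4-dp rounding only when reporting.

Δt=0.10643  u=1.16761  d=0.85645  q=0.49054  discount=0.99099
step 7 (expiry): payoffs max(K−S,0) = 57.2690 40.1164 16.7319 0.0000 0.0000 0.0000 0.0000 0.0000
step 6: (k=6,j=0): S=55.1241, (K−S)⁺=49.3559, hold=48.4150 ⇒ V=49.3559 exercise | (k=6,j=1): S=75.1518, (K−S)⁺=29.3282, hold=28.3873 ⇒ V=29.3282 exercise | (k=6,j=2): S=102.4558, (K−S)⁺=2.0242, hold=8.4474 ⇒ V=8.4474 continue | (k=6,j=3): S=139.6800, (K−S)⁺=0.0000, hold=0.0000 ⇒ V=0.0000 continue | (k=6,j=4): S=190.4284, (K−S)⁺=0.0000, hold=0.0000 ⇒ V=0.0000 continue | (k=6,j=5): S=259.6147, (K−S)⁺=0.0000, hold=0.0000 ⇒ V=0.0000 continue | (k=6,j=6): S=353.9377, (K−S)⁺=0.0000, hold=0.0000 ⇒ V=0.0000 continue  boundary S*=75.1518
step 5: (k=5,j=0): S=64.3636, (K−S)⁺=40.1164, hold=39.1755 ⇒ V=40.1164 exercise | (k=5,j=1): S=87.7481, (K−S)⁺=16.7319, hold=18.9134 ⇒ V=18.9134 continue | (k=5,j=2): S=119.6287, (K−S)⁺=0.0000, hold=4.2648 ⇒ V=4.2648 continue | (k=5,j=3): S=163.0921, (K−S)⁺=0.0000, hold=0.0000 ⇒ V=0.0000 continue | (k=5,j=4): S=222.3466, (K−S)⁺=0.0000, hold=0.0000 ⇒ V=0.0000 continue | (k=5,j=5): S=303.1294, (K−S)⁺=0.0000, hold=0.0000 ⇒ V=0.0000 continue  boundary S*=64.3636
step 4: (k=4,j=0): S=75.1518, (K−S)⁺=29.3282, hold=29.4478 ⇒ V=29.4478 continue | (k=4,j=1): S=102.4558, (K−S)⁺=2.0242, hold=11.6221 ⇒ V=11.6221 continue | (k=4,j=2): S=139.6800, (K−S)⁺=0.0000, hold=2.1532 ⇒ V=2.1532 continue | (k=4,j=3): S=190.4284, (K−S)⁺=0.0000, hold=0.0000 ⇒ V=0.0000 continue | (k=4,j=4): S=259.6147, (K−S)⁺=0.0000, hold=0.0000 ⇒ V=0.0000 continue  boundary S*=-
step 3: (k=3,j=0): S=87.7481, (K−S)⁺=16.7319, hold=20.5171 ⇒ V=20.5171 continue | (k=3,j=1): S=119.6287, (K−S)⁺=0.0000, hold=6.9144 ⇒ V=6.9144 continue | (k=3,j=2): S=163.0921, (K−S)⁺=0.0000, hold=1.0871 ⇒ V=1.0871 continue | (k=3,j=3): S=222.3466, (K−S)⁺=0.0000, hold=0.0000 ⇒ V=0.0000 continue  boundary S*=-
step 2: (k=2,j=0): S=102.4558, (K−S)⁺=2.0242, hold=13.7197 ⇒ V=13.7197 continue | (k=2,j=1): S=139.6800, (K−S)⁺=0.0000, hold=4.0193 ⇒ V=4.0193 continue | (k=2,j=2): S=190.4284, (K−S)⁺=0.0000, hold=0.5488 ⇒ V=0.5488 continue  boundary S*=-
step 1: (k=1,j=0): S=119.6287, (K−S)⁺=0.0000, hold=8.8806 ⇒ V=8.8806 continue | (k=1,j=1): S=163.0921, (K−S)⁺=0.0000, hold=2.2960 ⇒ V=2.2960 continue  boundary S*=-
step 0: (k=0,j=0): S=139.6800, (K−S)⁺=0.0000, hold=5.5997 ⇒ V=5.5997 continue  boundary S*=-

price = 5.5997
boundary = - - - - - 64.3636 75.1518
tree:
5.5997
8.8806 2.2960
13.7197 4.0193 0.5488
20.5171 6.9144 1.0871 0.0000
29.4478 11.6221 2.1532 0.0000 0.0000
40.1164 18.9134 4.2648 0.0000 0.0000 0.0000
49.3559 29.3282 8.4474 0.0000 0.0000 0.0000 0.0000
57.2690 40.1164 16.7319 0.0000 0.0000 0.0000 0.0000 0.0000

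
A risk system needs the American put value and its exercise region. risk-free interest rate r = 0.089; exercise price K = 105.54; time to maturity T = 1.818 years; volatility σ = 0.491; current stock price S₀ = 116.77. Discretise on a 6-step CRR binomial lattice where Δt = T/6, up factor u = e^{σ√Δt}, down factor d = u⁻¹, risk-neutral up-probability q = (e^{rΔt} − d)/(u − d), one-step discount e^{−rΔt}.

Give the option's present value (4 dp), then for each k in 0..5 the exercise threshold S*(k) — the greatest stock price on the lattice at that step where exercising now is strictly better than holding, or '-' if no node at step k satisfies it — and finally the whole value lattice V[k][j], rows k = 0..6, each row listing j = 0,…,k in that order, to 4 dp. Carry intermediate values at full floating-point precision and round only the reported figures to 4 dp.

Δt=0.30300, u=1.31032, d=0.76317, q=0.48280, disc=e^(-rΔt)=0.97339
k=6 terminal: V=max(K-S,0) → 82.4692 65.9287 37.5296 0.0000 0.0000 0.0000 0.0000
k=5: j=0 S=30.2302 intr=75.3098 cont=72.5018 V=75.3098[EX]; j=1 S=51.9035 intr=53.6365 cont=50.8284 V=53.6365[EX]; j=2 S=89.1155 intr=16.4245 cont=18.8940 V=18.8940[hold]; j=3 S=153.0063 intr=0.0000 cont=0.0000 V=0.0000[hold]; j=4 S=262.7034 intr=0.0000 cont=0.0000 V=0.0000[hold]; j=5 S=451.0470 intr=0.0000 cont=0.0000 V=0.0000[hold]  S*(5)=51.9035
k=4: j=0 S=39.6113 intr=65.9287 cont=63.1207 V=65.9287[EX]; j=1 S=68.0104 intr=37.5296 cont=35.8821 V=37.5296[EX]; j=2 S=116.7700 intr=0.0000 cont=9.5120 V=9.5120[hold]; j=3 S=200.4876 intr=0.0000 cont=0.0000 V=0.0000[hold]; j=4 S=344.2260 intr=0.0000 cont=0.0000 V=0.0000[hold]  S*(4)=68.0104
k=3: j=0 S=51.9035 intr=53.6365 cont=50.8284 V=53.6365[EX]; j=1 S=89.1155 intr=16.4245 cont=23.3642 V=23.3642[hold]; j=2 S=153.0063 intr=0.0000 cont=4.7888 V=4.7888[hold]; j=3 S=262.7034 intr=0.0000 cont=0.0000 V=0.0000[hold]  S*(3)=51.9035
k=2: j=0 S=68.0104 intr=37.5296 cont=37.9829 V=37.9829[hold]; j=1 S=116.7700 intr=0.0000 cont=14.0130 V=14.0130[hold]; j=2 S=200.4876 intr=0.0000 cont=2.4109 V=2.4109[hold]  S*(2)=-
k=1: j=0 S=89.1155 intr=16.4245 cont=25.7076 V=25.7076[hold]; j=1 S=153.0063 intr=0.0000 cont=8.1877 V=8.1877[hold]  S*(1)=-
k=0: j=0 S=116.7700 intr=0.0000 cont=16.7901 V=16.7901[hold]  S*(0)=-

price = 16.7901
boundary = - - - 51.9035 68.0104 51.9035
tree:
16.7901
25.7076 8.1877
37.9829 14.0130 2.4109
53.6365 23.3642 4.7888 0.0000
65.9287 37.5296 9.5120 0.0000 0.0000
75.3098 53.6365 18.8940 0.0000 0.0000 0.0000
82.4692 65.9287 37.5296 0.0000 0.0000 0.0000 0.0000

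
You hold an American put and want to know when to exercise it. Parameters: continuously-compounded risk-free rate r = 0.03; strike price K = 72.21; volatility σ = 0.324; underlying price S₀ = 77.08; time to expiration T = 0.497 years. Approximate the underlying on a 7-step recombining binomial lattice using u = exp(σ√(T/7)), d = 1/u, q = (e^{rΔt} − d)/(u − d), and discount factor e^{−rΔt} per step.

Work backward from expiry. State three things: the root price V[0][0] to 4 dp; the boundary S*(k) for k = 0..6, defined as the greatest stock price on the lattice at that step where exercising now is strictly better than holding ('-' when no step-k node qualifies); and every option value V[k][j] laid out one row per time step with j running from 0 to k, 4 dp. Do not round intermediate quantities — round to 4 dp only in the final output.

price = 4.2488
boundary = - - - - 54.5716 59.4923 64.8566
tree:
4.2488
6.3865 2.0491
9.3197 3.3705 0.6869
13.1138 5.4234 1.2551 0.1004
17.6384 8.4759 2.2795 0.1975 0.0000
22.1520 12.7177 4.1112 0.3887 0.0000 0.0000
26.2924 17.6384 7.3534 0.7649 0.0000 0.0000 0.0000
30.0903 22.1520 12.7177 1.5053 0.0000 0.0000 0.0000 0.0000

Δt=0.07100, u=1.09017, d=0.91729, q=0.49076, disc=e^(-rΔt)=0.99787
k=7 terminal: V=max(K-S,0) → 30.0903 22.1520 12.7177 1.5053 0.0000 0.0000 0.0000 0.0000
k=6: j=0 S=45.9176 intr=26.2924 cont=26.1387 V=26.2924[EX]; j=1 S=54.5716 intr=17.6384 cont=17.4847 V=17.6384[EX]; j=2 S=64.8566 intr=7.3534 cont=7.1997 V=7.3534[EX]; j=3 S=77.0800 intr=0.0000 cont=0.7649 V=0.7649[hold]; j=4 S=91.6071 intr=0.0000 cont=0.0000 V=0.0000[hold]; j=5 S=108.8721 intr=0.0000 cont=0.0000 V=0.0000[hold]; j=6 S=129.3910 intr=0.0000 cont=0.0000 V=0.0000[hold]  S*(6)=64.8566
k=5: j=0 S=50.0580 intr=22.1520 cont=21.9984 V=22.1520[EX]; j=1 S=59.4923 intr=12.7177 cont=12.5641 V=12.7177[EX]; j=2 S=70.7047 intr=1.5053 cont=4.1112 V=4.1112[hold]; j=3 S=84.0302 intr=0.0000 cont=0.3887 V=0.3887[hold]; j=4 S=99.8672 intr=0.0000 cont=0.0000 V=0.0000[hold]; j=5 S=118.6890 intr=0.0000 cont=0.0000 V=0.0000[hold]  S*(5)=59.4923
k=4: j=0 S=54.5716 intr=17.6384 cont=17.4847 V=17.6384[EX]; j=1 S=64.8566 intr=7.3534 cont=8.4759 V=8.4759[hold]; j=2 S=77.0800 intr=0.0000 cont=2.2795 V=2.2795[hold]; j=3 S=91.6071 intr=0.0000 cont=0.1975 V=0.1975[hold]; j=4 S=108.8721 intr=0.0000 cont=0.0000 V=0.0000[hold]  S*(4)=54.5716
k=3: j=0 S=59.4923 intr=12.7177 cont=13.1138 V=13.1138[hold]; j=1 S=70.7047 intr=1.5053 cont=5.4234 V=5.4234[hold]; j=2 S=84.0302 intr=0.0000 cont=1.2551 V=1.2551[hold]; j=3 S=99.8672 intr=0.0000 cont=0.1004 V=0.1004[hold]  S*(3)=-
k=2: j=0 S=64.8566 intr=7.3534 cont=9.3197 V=9.3197[hold]; j=1 S=77.0800 intr=0.0000 cont=3.3705 V=3.3705[hold]; j=2 S=91.6071 intr=0.0000 cont=0.6869 V=0.6869[hold]  S*(2)=-
k=1: j=0 S=70.7047 intr=1.5053 cont=6.3865 V=6.3865[hold]; j=1 S=84.0302 intr=0.0000 cont=2.0491 V=2.0491[hold]  S*(1)=-
k=0: j=0 S=77.0800 intr=0.0000 cont=4.2488 V=4.2488[hold]  S*(0)=-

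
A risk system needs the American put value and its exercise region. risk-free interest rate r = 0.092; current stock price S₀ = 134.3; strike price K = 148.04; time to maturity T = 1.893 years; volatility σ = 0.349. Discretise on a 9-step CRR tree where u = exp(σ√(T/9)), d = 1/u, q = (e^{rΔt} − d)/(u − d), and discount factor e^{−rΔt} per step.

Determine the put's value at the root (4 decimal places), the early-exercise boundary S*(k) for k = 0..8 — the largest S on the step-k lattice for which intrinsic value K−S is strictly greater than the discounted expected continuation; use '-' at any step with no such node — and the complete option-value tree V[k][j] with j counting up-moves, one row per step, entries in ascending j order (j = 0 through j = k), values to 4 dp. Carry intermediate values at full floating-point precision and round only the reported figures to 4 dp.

Δt=0.21033  u=1.17358  d=0.85209  q=0.52085  discount=0.98084
step 9 (expiry): payoffs max(K−S,0) = 116.2374 104.2386 87.7129 64.9520 33.6038 0.0000 0.0000 0.0000 0.0000 0.0000
step 8: (k=8,j=0): S=37.3229, (K−S)⁺=110.7171, hold=107.8800 ⇒ V=110.7171 exercise | (k=8,j=1): S=51.4044, (K−S)⁺=96.6356, hold=93.7985 ⇒ V=96.6356 exercise | (k=8,j=2): S=70.7987, (K−S)⁺=77.2413, hold=74.4041 ⇒ V=77.2413 exercise | (k=8,j=3): S=97.5104, (K−S)⁺=50.5296, hold=47.6925 ⇒ V=50.5296 exercise | (k=8,j=4): S=134.3000, (K−S)⁺=13.7400, hold=15.7928 ⇒ V=15.7928 continue | (k=8,j=5): S=184.9700, (K−S)⁺=0.0000, hold=0.0000 ⇒ V=0.0000 continue | (k=8,j=6): S=254.7573, (K−S)⁺=0.0000, hold=0.0000 ⇒ V=0.0000 continue | (k=8,j=7): S=350.8745, (K−S)⁺=0.0000, hold=0.0000 ⇒ V=0.0000 continue | (k=8,j=8): S=483.2559, (K−S)⁺=0.0000, hold=0.0000 ⇒ V=0.0000 continue  boundary S*=97.5104
step 7: (k=7,j=0): S=43.8014, (K−S)⁺=104.2386, hold=101.4015 ⇒ V=104.2386 exercise | (k=7,j=1): S=60.3271, (K−S)⁺=87.7129, hold=84.8757 ⇒ V=87.7129 exercise | (k=7,j=2): S=83.0880, (K−S)⁺=64.9520, hold=62.1149 ⇒ V=64.9520 exercise | (k=7,j=3): S=114.4362, (K−S)⁺=33.6038, hold=31.8154 ⇒ V=33.6038 exercise | (k=7,j=4): S=157.6118, (K−S)⁺=0.0000, hold=7.4221 ⇒ V=7.4221 continue | (k=7,j=5): S=217.0771, (K−S)⁺=0.0000, hold=0.0000 ⇒ V=0.0000 continue | (k=7,j=6): S=298.9780, (K−S)⁺=0.0000, hold=0.0000 ⇒ V=0.0000 continue | (k=7,j=7): S=411.7793, (K−S)⁺=0.0000, hold=0.0000 ⇒ V=0.0000 continue  boundary S*=114.4362
step 6: (k=6,j=0): S=51.4044, (K−S)⁺=96.6356, hold=93.7985 ⇒ V=96.6356 exercise | (k=6,j=1): S=70.7987, (K−S)⁺=77.2413, hold=74.4041 ⇒ V=77.2413 exercise | (k=6,j=2): S=97.5104, (K−S)⁺=50.5296, hold=47.6925 ⇒ V=50.5296 exercise | (k=6,j=3): S=134.3000, (K−S)⁺=13.7400, hold=19.5845 ⇒ V=19.5845 continue | (k=6,j=4): S=184.9700, (K−S)⁺=0.0000, hold=3.4882 ⇒ V=3.4882 continue | (k=6,j=5): S=254.7573, (K−S)⁺=0.0000, hold=0.0000 ⇒ V=0.0000 continue | (k=6,j=6): S=350.8745, (K−S)⁺=0.0000, hold=0.0000 ⇒ V=0.0000 continue  boundary S*=97.5104
step 5: (k=5,j=0): S=60.3271, (K−S)⁺=87.7129, hold=84.8757 ⇒ V=87.7129 exercise | (k=5,j=1): S=83.0880, (K−S)⁺=64.9520, hold=62.1149 ⇒ V=64.9520 exercise | (k=5,j=2): S=114.4362, (K−S)⁺=33.6038, hold=33.7524 ⇒ V=33.7524 continue | (k=5,j=3): S=157.6118, (K−S)⁺=0.0000, hold=10.9861 ⇒ V=10.9861 continue | (k=5,j=4): S=217.0771, (K−S)⁺=0.0000, hold=1.6393 ⇒ V=1.6393 continue | (k=5,j=5): S=298.9780, (K−S)⁺=0.0000, hold=0.0000 ⇒ V=0.0000 continue  boundary S*=83.0880
step 4: (k=4,j=0): S=70.7987, (K−S)⁺=77.2413, hold=74.4041 ⇒ V=77.2413 exercise | (k=4,j=1): S=97.5104, (K−S)⁺=50.5296, hold=47.7684 ⇒ V=50.5296 exercise | (k=4,j=2): S=134.3000, (K−S)⁺=13.7400, hold=21.4750 ⇒ V=21.4750 continue | (k=4,j=3): S=184.9700, (K−S)⁺=0.0000, hold=6.0006 ⇒ V=6.0006 continue | (k=4,j=4): S=254.7573, (K−S)⁺=0.0000, hold=0.7704 ⇒ V=0.7704 continue  boundary S*=97.5104
step 3: (k=3,j=0): S=83.0880, (K−S)⁺=64.9520, hold=62.1149 ⇒ V=64.9520 exercise | (k=3,j=1): S=114.4362, (K−S)⁺=33.6038, hold=34.7182 ⇒ V=34.7182 continue | (k=3,j=2): S=157.6118, (K−S)⁺=0.0000, hold=13.1581 ⇒ V=13.1581 continue | (k=3,j=3): S=217.0771, (K−S)⁺=0.0000, hold=3.2137 ⇒ V=3.2137 continue  boundary S*=83.0880
step 2: (k=2,j=0): S=97.5104, (K−S)⁺=50.5296, hold=48.2618 ⇒ V=50.5296 exercise | (k=2,j=1): S=134.3000, (K−S)⁺=13.7400, hold=23.0385 ⇒ V=23.0385 continue | (k=2,j=2): S=184.9700, (K−S)⁺=0.0000, hold=7.8257 ⇒ V=7.8257 continue  boundary S*=97.5104
step 1: (k=1,j=0): S=114.4362, (K−S)⁺=33.6038, hold=35.5170 ⇒ V=35.5170 continue | (k=1,j=1): S=157.6118, (K−S)⁺=0.0000, hold=14.8253 ⇒ V=14.8253 continue  boundary S*=-
step 0: (k=0,j=0): S=134.3000, (K−S)⁺=13.7400, hold=24.2656 ⇒ V=24.2656 continue  boundary S*=-

price = 24.2656
boundary = - - 97.5104 83.0880 97.5104 83.0880 97.5104 114.4362 97.5104
tree:
24.2656
35.5170 14.8253
50.5296 23.0385 7.8257
64.9520 34.7182 13.1581 3.2137
77.2413 50.5296 21.4750 6.0006 0.7704
87.7129 64.9520 33.7524 10.9861 1.6393 0.0000
96.6356 77.2413 50.5296 19.5845 3.4882 0.0000 0.0000
104.2386 87.7129 64.9520 33.6038 7.4221 0.0000 0.0000 0.0000
110.7171 96.6356 77.2413 50.5296 15.7928 0.0000 0.0000 0.0000 0.0000
116.2374 104.2386 87.7129 64.9520 33.6038 0.0000 0.0000 0.0000 0.0000 0.0000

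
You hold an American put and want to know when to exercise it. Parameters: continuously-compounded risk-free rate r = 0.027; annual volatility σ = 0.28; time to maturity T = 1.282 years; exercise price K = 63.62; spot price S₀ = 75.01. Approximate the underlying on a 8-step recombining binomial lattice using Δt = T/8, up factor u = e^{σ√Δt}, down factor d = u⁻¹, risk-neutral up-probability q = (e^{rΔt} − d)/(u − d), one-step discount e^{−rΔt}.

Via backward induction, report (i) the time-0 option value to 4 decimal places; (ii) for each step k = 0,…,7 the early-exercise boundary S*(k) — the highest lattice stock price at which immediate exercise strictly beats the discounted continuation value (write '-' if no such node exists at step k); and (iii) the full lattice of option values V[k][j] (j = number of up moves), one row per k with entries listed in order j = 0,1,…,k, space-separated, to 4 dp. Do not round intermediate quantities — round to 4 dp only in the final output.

price = 3.6760
boundary = - - - - - 42.8277 47.9075 53.5898
tree:
3.6760
5.5375 1.7811
8.1279 2.9043 0.6339
11.5663 4.6396 1.1332 0.1225
15.8579 7.2249 2.0038 0.2418 0.0000
20.7923 10.8888 3.4952 0.4774 0.0000 0.0000
25.3335 15.7125 5.9905 0.9425 0.0000 0.0000 0.0000
29.3932 20.7923 10.0302 1.8608 0.0000 0.0000 0.0000 0.0000
33.0224 25.3335 15.7125 3.6739 0.0000 0.0000 0.0000 0.0000 0.0000

Δt=0.16025  u=1.11861  d=0.89397  q=0.49131  discount=0.99568
step 8 (expiry): payoffs max(K−S,0) = 33.0224 25.3335 15.7125 3.6739 0.0000 0.0000 0.0000 0.0000 0.0000
step 7: (k=7,j=0): S=34.2268, (K−S)⁺=29.3932, hold=29.1185 ⇒ V=29.3932 exercise | (k=7,j=1): S=42.8277, (K−S)⁺=20.7923, hold=20.5177 ⇒ V=20.7923 exercise | (k=7,j=2): S=53.5898, (K−S)⁺=10.0302, hold=9.7555 ⇒ V=10.0302 exercise | (k=7,j=3): S=67.0564, (K−S)⁺=0.0000, hold=1.8608 ⇒ V=1.8608 continue | (k=7,j=4): S=83.9070, (K−S)⁺=0.0000, hold=0.0000 ⇒ V=0.0000 continue | (k=7,j=5): S=104.9920, (K−S)⁺=0.0000, hold=0.0000 ⇒ V=0.0000 continue | (k=7,j=6): S=131.3754, (K−S)⁺=0.0000, hold=0.0000 ⇒ V=0.0000 continue | (k=7,j=7): S=164.3887, (K−S)⁺=0.0000, hold=0.0000 ⇒ V=0.0000 continue  boundary S*=53.5898
step 6: (k=6,j=0): S=38.2865, (K−S)⁺=25.3335, hold=25.0589 ⇒ V=25.3335 exercise | (k=6,j=1): S=47.9075, (K−S)⁺=15.7125, hold=15.4379 ⇒ V=15.7125 exercise | (k=6,j=2): S=59.9461, (K−S)⁺=3.6739, hold=5.9905 ⇒ V=5.9905 continue | (k=6,j=3): S=75.0100, (K−S)⁺=0.0000, hold=0.9425 ⇒ V=0.9425 continue | (k=6,j=4): S=93.8593, (K−S)⁺=0.0000, hold=0.0000 ⇒ V=0.0000 continue | (k=6,j=5): S=117.4451, (K−S)⁺=0.0000, hold=0.0000 ⇒ V=0.0000 continue | (k=6,j=6): S=146.9579, (K−S)⁺=0.0000, hold=0.0000 ⇒ V=0.0000 continue  boundary S*=47.9075
step 5: (k=5,j=0): S=42.8277, (K−S)⁺=20.7923, hold=20.5177 ⇒ V=20.7923 exercise | (k=5,j=1): S=53.5898, (K−S)⁺=10.0302, hold=10.8888 ⇒ V=10.8888 continue | (k=5,j=2): S=67.0564, (K−S)⁺=0.0000, hold=3.4952 ⇒ V=3.4952 continue | (k=5,j=3): S=83.9070, (K−S)⁺=0.0000, hold=0.4774 ⇒ V=0.4774 continue | (k=5,j=4): S=104.9920, (K−S)⁺=0.0000, hold=0.0000 ⇒ V=0.0000 continue | (k=5,j=5): S=131.3754, (K−S)⁺=0.0000, hold=0.0000 ⇒ V=0.0000 continue  boundary S*=42.8277
step 4: (k=4,j=0): S=47.9075, (K−S)⁺=15.7125, hold=15.8579 ⇒ V=15.8579 continue | (k=4,j=1): S=59.9461, (K−S)⁺=3.6739, hold=7.2249 ⇒ V=7.2249 continue | (k=4,j=2): S=75.0100, (K−S)⁺=0.0000, hold=2.0038 ⇒ V=2.0038 continue | (k=4,j=3): S=93.8593, (K−S)⁺=0.0000, hold=0.2418 ⇒ V=0.2418 continue | (k=4,j=4): S=117.4451, (K−S)⁺=0.0000, hold=0.0000 ⇒ V=0.0000 continue  boundary S*=-
step 3: (k=3,j=0): S=53.5898, (K−S)⁺=10.0302, hold=11.5663 ⇒ V=11.5663 continue | (k=3,j=1): S=67.0564, (K−S)⁺=0.0000, hold=4.6396 ⇒ V=4.6396 continue | (k=3,j=2): S=83.9070, (K−S)⁺=0.0000, hold=1.1332 ⇒ V=1.1332 continue | (k=3,j=3): S=104.9920, (K−S)⁺=0.0000, hold=0.1225 ⇒ V=0.1225 continue  boundary S*=-
step 2: (k=2,j=0): S=59.9461, (K−S)⁺=3.6739, hold=8.1279 ⇒ V=8.1279 continue | (k=2,j=1): S=75.0100, (K−S)⁺=0.0000, hold=2.9043 ⇒ V=2.9043 continue | (k=2,j=2): S=93.8593, (K−S)⁺=0.0000, hold=0.6339 ⇒ V=0.6339 continue  boundary S*=-
step 1: (k=1,j=0): S=67.0564, (K−S)⁺=0.0000, hold=5.5375 ⇒ V=5.5375 continue | (k=1,j=1): S=83.9070, (K−S)⁺=0.0000, hold=1.7811 ⇒ V=1.7811 continue  boundary S*=-
step 0: (k=0,j=0): S=75.0100, (K−S)⁺=0.0000, hold=3.6760 ⇒ V=3.6760 continue  boundary S*=-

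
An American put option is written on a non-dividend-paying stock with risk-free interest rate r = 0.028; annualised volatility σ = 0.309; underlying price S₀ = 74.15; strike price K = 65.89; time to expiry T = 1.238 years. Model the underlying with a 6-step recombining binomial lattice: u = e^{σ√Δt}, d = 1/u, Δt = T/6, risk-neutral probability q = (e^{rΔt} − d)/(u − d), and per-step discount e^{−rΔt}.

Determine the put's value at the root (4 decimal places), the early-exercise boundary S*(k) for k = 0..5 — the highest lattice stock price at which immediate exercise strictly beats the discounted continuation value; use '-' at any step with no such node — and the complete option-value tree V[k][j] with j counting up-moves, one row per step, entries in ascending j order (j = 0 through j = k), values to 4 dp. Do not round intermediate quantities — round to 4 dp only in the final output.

Δt=0.20633, u=1.15069, d=0.86905, q=0.48554, disc=e^(-rΔt)=0.99424
k=6 terminal: V=max(K-S,0) → 33.9477 23.5958 9.8890 0.0000 0.0000 0.0000 0.0000
k=5: j=0 S=36.7556 intr=29.1344 cont=28.7548 V=29.1344[EX]; j=1 S=48.6674 intr=17.2226 cont=16.8430 V=17.2226[EX]; j=2 S=64.4397 intr=1.4503 cont=5.0582 V=5.0582[hold]; j=3 S=85.3235 intr=0.0000 cont=0.0000 V=0.0000[hold]; j=4 S=112.9754 intr=0.0000 cont=0.0000 V=0.0000[hold]; j=5 S=149.5887 intr=0.0000 cont=0.0000 V=0.0000[hold]  S*(5)=48.6674
k=4: j=0 S=42.2942 intr=23.5958 cont=23.2162 V=23.5958[EX]; j=1 S=56.0010 intr=9.8890 cont=11.2511 V=11.2511[hold]; j=2 S=74.1500 intr=0.0000 cont=2.5872 V=2.5872[hold]; j=3 S=98.1807 intr=0.0000 cont=0.0000 V=0.0000[hold]; j=4 S=129.9994 intr=0.0000 cont=0.0000 V=0.0000[hold]  S*(4)=42.2942
k=3: j=0 S=48.6674 intr=17.2226 cont=17.5005 V=17.5005[hold]; j=1 S=64.4397 intr=1.4503 cont=7.0039 V=7.0039[hold]; j=2 S=85.3235 intr=0.0000 cont=1.3234 V=1.3234[hold]; j=3 S=112.9754 intr=0.0000 cont=0.0000 V=0.0000[hold]  S*(3)=-
k=2: j=0 S=56.0010 intr=9.8890 cont=12.3325 V=12.3325[hold]; j=1 S=74.1500 intr=0.0000 cont=4.2213 V=4.2213[hold]; j=2 S=98.1807 intr=0.0000 cont=0.6769 V=0.6769[hold]  S*(2)=-
k=1: j=0 S=64.4397 intr=1.4503 cont=8.3458 V=8.3458[hold]; j=1 S=85.3235 intr=0.0000 cont=2.4859 V=2.4859[hold]  S*(1)=-
k=0: j=0 S=74.1500 intr=0.0000 cont=5.4689 V=5.4689[hold]  S*(0)=-

price = 5.4689
boundary = - - - - 42.2942 48.6674
tree:
5.4689
8.3458 2.4859
12.3325 4.2213 0.6769
17.5005 7.0039 1.3234 0.0000
23.5958 11.2511 2.5872 0.0000 0.0000
29.1344 17.2226 5.0582 0.0000 0.0000 0.0000
33.9477 23.5958 9.8890 0.0000 0.0000 0.0000 0.0000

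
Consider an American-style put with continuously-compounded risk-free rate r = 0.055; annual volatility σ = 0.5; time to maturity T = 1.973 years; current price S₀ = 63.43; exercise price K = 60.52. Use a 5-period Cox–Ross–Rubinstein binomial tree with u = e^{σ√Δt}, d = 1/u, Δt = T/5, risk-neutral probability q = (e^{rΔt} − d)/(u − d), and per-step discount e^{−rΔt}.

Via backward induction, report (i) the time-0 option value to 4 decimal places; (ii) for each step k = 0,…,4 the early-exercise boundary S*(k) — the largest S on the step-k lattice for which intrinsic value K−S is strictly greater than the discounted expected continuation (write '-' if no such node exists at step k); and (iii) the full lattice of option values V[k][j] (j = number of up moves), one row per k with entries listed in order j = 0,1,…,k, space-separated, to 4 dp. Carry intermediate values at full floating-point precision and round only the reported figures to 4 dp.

price = 13.3187
boundary = - - - 24.7216 33.8441
tree:
13.3187
19.2694 6.8734
26.8823 11.1309 2.1344
35.7984 17.5581 4.0131 0.0000
42.4619 26.6759 7.5455 0.0000 0.0000
47.3294 35.7984 14.1872 0.0000 0.0000 0.0000

Δt=0.39460, u=1.36901, d=0.73046, q=0.45648, disc=e^(-rΔt)=0.97853
k=5 terminal: V=max(K-S,0) → 47.3294 35.7984 14.1872 0.0000 0.0000 0.0000
k=4: j=0 S=18.0581 intr=42.4619 cont=41.1626 V=42.4619[EX]; j=1 S=33.8441 intr=26.6759 cont=25.3766 V=26.6759[EX]; j=2 S=63.4300 intr=0.0000 cont=7.5455 V=7.5455[hold]; j=3 S=118.8793 intr=0.0000 cont=0.0000 V=0.0000[hold]; j=4 S=222.8014 intr=0.0000 cont=0.0000 V=0.0000[hold]  S*(4)=33.8441
k=3: j=0 S=24.7216 intr=35.7984 cont=34.4990 V=35.7984[EX]; j=1 S=46.3328 intr=14.1872 cont=17.5581 V=17.5581[hold]; j=2 S=86.8361 intr=0.0000 cont=4.0131 V=4.0131[hold]; j=3 S=162.7467 intr=0.0000 cont=0.0000 V=0.0000[hold]  S*(3)=24.7216
k=2: j=0 S=33.8441 intr=26.6759 cont=26.8823 V=26.8823[hold]; j=1 S=63.4300 intr=0.0000 cont=11.1309 V=11.1309[hold]; j=2 S=118.8793 intr=0.0000 cont=2.1344 V=2.1344[hold]  S*(2)=-
k=1: j=0 S=46.3328 intr=14.1872 cont=19.2694 V=19.2694[hold]; j=1 S=86.8361 intr=0.0000 cont=6.8734 V=6.8734[hold]  S*(1)=-
k=0: j=0 S=63.4300 intr=0.0000 cont=13.3187 V=13.3187[hold]  S*(0)=-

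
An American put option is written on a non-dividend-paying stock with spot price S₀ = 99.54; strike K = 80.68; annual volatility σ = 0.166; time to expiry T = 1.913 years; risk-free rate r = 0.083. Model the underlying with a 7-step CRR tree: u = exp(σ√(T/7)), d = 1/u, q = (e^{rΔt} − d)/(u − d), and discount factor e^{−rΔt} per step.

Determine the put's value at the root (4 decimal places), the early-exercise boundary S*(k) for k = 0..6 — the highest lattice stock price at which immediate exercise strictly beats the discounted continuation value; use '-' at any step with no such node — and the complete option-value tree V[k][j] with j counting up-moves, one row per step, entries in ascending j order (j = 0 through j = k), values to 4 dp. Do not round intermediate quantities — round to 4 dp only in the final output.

params: Δt=0.27329 u=1.09066 d=0.91688 q=0.61034 e^(-rΔt)=0.97757
t_7 payoffs: 26.4571 16.1802 3.9555 0.0000 0.0000 0.0000 0.0000 0.0000
t_6: node(6,0) S=59.1386 payoff=21.5414 vs cont=19.7320 → 21.5414 [stop]  node(6,1) S=70.3471 payoff=10.3329 vs cont=8.5234 → 10.3329 [stop]  node(6,2) S=83.6801 payoff=0.0000 vs cont=1.5067 → 1.5067 [wait]  node(6,3) S=99.5400 payoff=0.0000 vs cont=0.0000 → 0.0000 [wait]  node(6,4) S=118.4059 payoff=0.0000 vs cont=0.0000 → 0.0000 [wait]  node(6,5) S=140.8474 payoff=0.0000 vs cont=0.0000 → 0.0000 [wait]  node(6,6) S=167.5423 payoff=0.0000 vs cont=0.0000 → 0.0000 [wait]  ⇒ S*(6)=70.3471
t_5: node(5,0) S=64.4998 payoff=16.1802 vs cont=14.3707 → 16.1802 [stop]  node(5,1) S=76.7245 payoff=3.9555 vs cont=4.8350 → 4.8350 [wait]  node(5,2) S=91.2662 payoff=0.0000 vs cont=0.5739 → 0.5739 [wait]  node(5,3) S=108.5639 payoff=0.0000 vs cont=0.0000 → 0.0000 [wait]  node(5,4) S=129.1401 payoff=0.0000 vs cont=0.0000 → 0.0000 [wait]  node(5,5) S=153.6161 payoff=0.0000 vs cont=0.0000 → 0.0000 [wait]  ⇒ S*(5)=64.4998
t_4: node(4,0) S=70.3471 payoff=10.3329 vs cont=9.0482 → 10.3329 [stop]  node(4,1) S=83.6801 payoff=0.0000 vs cont=2.1842 → 2.1842 [wait]  node(4,2) S=99.5400 payoff=0.0000 vs cont=0.2186 → 0.2186 [wait]  node(4,3) S=118.4059 payoff=0.0000 vs cont=0.0000 → 0.0000 [wait]  node(4,4) S=140.8474 payoff=0.0000 vs cont=0.0000 → 0.0000 [wait]  ⇒ S*(4)=70.3471
t_3: node(3,0) S=76.7245 payoff=3.9555 vs cont=5.2392 → 5.2392 [wait]  node(3,1) S=91.2662 payoff=0.0000 vs cont=0.9625 → 0.9625 [wait]  node(3,2) S=108.5639 payoff=0.0000 vs cont=0.0833 → 0.0833 [wait]  node(3,3) S=129.1401 payoff=0.0000 vs cont=0.0000 → 0.0000 [wait]  ⇒ S*(3)=-
t_2: node(2,0) S=83.6801 payoff=0.0000 vs cont=2.5700 → 2.5700 [wait]  node(2,1) S=99.5400 payoff=0.0000 vs cont=0.4163 → 0.4163 [wait]  node(2,2) S=118.4059 payoff=0.0000 vs cont=0.0317 → 0.0317 [wait]  ⇒ S*(2)=-
t_1: node(1,0) S=91.2662 payoff=0.0000 vs cont=1.2274 → 1.2274 [wait]  node(1,1) S=108.5639 payoff=0.0000 vs cont=0.1775 → 0.1775 [wait]  ⇒ S*(1)=-
t_0: node(0,0) S=99.5400 payoff=0.0000 vs cont=0.5734 → 0.5734 [wait]  ⇒ S*(0)=-

price = 0.5734
boundary = - - - - 70.3471 64.4998 70.3471
tree:
0.5734
1.2274 0.1775
2.5700 0.4163 0.0317
5.2392 0.9625 0.0833 0.0000
10.3329 2.1842 0.2186 0.0000 0.0000
16.1802 4.8350 0.5739 0.0000 0.0000 0.0000
21.5414 10.3329 1.5067 0.0000 0.0000 0.0000 0.0000
26.4571 16.1802 3.9555 0.0000 0.0000 0.0000 0.0000 0.0000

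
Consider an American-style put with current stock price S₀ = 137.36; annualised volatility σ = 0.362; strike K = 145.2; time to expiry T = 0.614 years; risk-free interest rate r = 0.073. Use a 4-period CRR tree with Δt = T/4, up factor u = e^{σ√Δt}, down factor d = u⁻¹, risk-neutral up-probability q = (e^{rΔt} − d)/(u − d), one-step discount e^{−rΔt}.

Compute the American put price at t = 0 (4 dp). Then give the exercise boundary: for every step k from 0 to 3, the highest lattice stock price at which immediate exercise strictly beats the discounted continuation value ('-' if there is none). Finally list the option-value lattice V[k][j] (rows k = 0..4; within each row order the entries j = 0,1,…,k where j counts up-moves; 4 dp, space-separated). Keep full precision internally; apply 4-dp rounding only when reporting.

Δt=0.15350  u=1.15238  d=0.86777  q=0.50420  discount=0.98886
step 4 (expiry): payoffs max(K−S,0) = 67.3104 41.7645 7.8400 0.0000 0.0000
step 3: (k=3,j=0): S=89.7583, (K−S)⁺=55.4417, hold=53.8237 ⇒ V=55.4417 exercise | (k=3,j=1): S=119.1969, (K−S)⁺=26.0031, hold=24.3851 ⇒ V=26.0031 exercise | (k=3,j=2): S=158.2907, (K−S)⁺=0.0000, hold=3.8438 ⇒ V=3.8438 continue | (k=3,j=3): S=210.2064, (K−S)⁺=0.0000, hold=0.0000 ⇒ V=0.0000 continue  boundary S*=119.1969
step 2: (k=2,j=0): S=103.4355, (K−S)⁺=41.7645, hold=40.1465 ⇒ V=41.7645 exercise | (k=2,j=1): S=137.3600, (K−S)⁺=7.8400, hold=14.6652 ⇒ V=14.6652 continue | (k=2,j=2): S=182.4109, (K−S)⁺=0.0000, hold=1.8845 ⇒ V=1.8845 continue  boundary S*=103.4355
step 1: (k=1,j=0): S=119.1969, (K−S)⁺=26.0031, hold=27.7880 ⇒ V=27.7880 continue | (k=1,j=1): S=158.2907, (K−S)⁺=0.0000, hold=8.1296 ⇒ V=8.1296 continue  boundary S*=-
step 0: (k=0,j=0): S=137.3600, (K−S)⁺=7.8400, hold=17.6772 ⇒ V=17.6772 continue  boundary S*=-

price = 17.6772
boundary = - - 103.4355 119.1969
tree:
17.6772
27.7880 8.1296
41.7645 14.6652 1.8845
55.4417 26.0031 3.8438 0.0000
67.3104 41.7645 7.8400 0.0000 0.0000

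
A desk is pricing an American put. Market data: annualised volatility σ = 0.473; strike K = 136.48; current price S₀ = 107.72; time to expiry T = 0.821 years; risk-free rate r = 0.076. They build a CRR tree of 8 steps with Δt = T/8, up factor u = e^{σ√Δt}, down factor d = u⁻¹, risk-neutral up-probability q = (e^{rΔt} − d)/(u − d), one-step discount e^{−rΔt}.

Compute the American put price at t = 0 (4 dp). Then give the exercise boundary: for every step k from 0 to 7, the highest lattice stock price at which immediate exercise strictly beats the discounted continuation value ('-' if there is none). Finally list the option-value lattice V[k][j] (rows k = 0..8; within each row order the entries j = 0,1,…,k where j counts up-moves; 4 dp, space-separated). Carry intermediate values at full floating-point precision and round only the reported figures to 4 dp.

Δt=0.10262  u=1.16361  d=0.85940  q=0.48793  discount=0.99223
step 8 (expiry): payoffs max(K−S,0) = 104.4291 93.0835 77.7218 56.9223 28.7600 0.0000 0.0000 0.0000 0.0000
step 7: (k=7,j=0): S=37.2947, (K−S)⁺=99.1853, hold=98.1249 ⇒ V=99.1853 exercise | (k=7,j=1): S=50.4965, (K−S)⁺=85.9835, hold=84.9232 ⇒ V=85.9835 exercise | (k=7,j=2): S=68.3715, (K−S)⁺=68.1085, hold=67.0481 ⇒ V=68.1085 exercise | (k=7,j=3): S=92.5741, (K−S)⁺=43.9059, hold=42.8456 ⇒ V=43.9059 exercise | (k=7,j=4): S=125.3439, (K−S)⁺=11.1361, hold=14.6127 ⇒ V=14.6127 continue | (k=7,j=5): S=169.7139, (K−S)⁺=0.0000, hold=0.0000 ⇒ V=0.0000 continue | (k=7,j=6): S=229.7901, (K−S)⁺=0.0000, hold=0.0000 ⇒ V=0.0000 continue | (k=7,j=7): S=311.1324, (K−S)⁺=0.0000, hold=0.0000 ⇒ V=0.0000 continue  boundary S*=92.5741
step 6: (k=6,j=0): S=43.3965, (K−S)⁺=93.0835, hold=92.0232 ⇒ V=93.0835 exercise | (k=6,j=1): S=58.7582, (K−S)⁺=77.7218, hold=76.6615 ⇒ V=77.7218 exercise | (k=6,j=2): S=79.5577, (K−S)⁺=56.9223, hold=55.8619 ⇒ V=56.9223 exercise | (k=6,j=3): S=107.7200, (K−S)⁺=28.7600, hold=29.3829 ⇒ V=29.3829 continue | (k=6,j=4): S=145.8513, (K−S)⁺=0.0000, hold=7.4246 ⇒ V=7.4246 continue | (k=6,j=5): S=197.4805, (K−S)⁺=0.0000, hold=0.0000 ⇒ V=0.0000 continue | (k=6,j=6): S=267.3858, (K−S)⁺=0.0000, hold=0.0000 ⇒ V=0.0000 continue  boundary S*=79.5577
step 5: (k=5,j=0): S=50.4965, (K−S)⁺=85.9835, hold=84.9232 ⇒ V=85.9835 exercise | (k=5,j=1): S=68.3715, (K−S)⁺=68.1085, hold=67.0481 ⇒ V=68.1085 exercise | (k=5,j=2): S=92.5741, (K−S)⁺=43.9059, hold=43.1471 ⇒ V=43.9059 exercise | (k=5,j=3): S=125.3439, (K−S)⁺=11.1361, hold=18.5237 ⇒ V=18.5237 continue | (k=5,j=4): S=169.7139, (K−S)⁺=0.0000, hold=3.7724 ⇒ V=3.7724 continue | (k=5,j=5): S=229.7901, (K−S)⁺=0.0000, hold=0.0000 ⇒ V=0.0000 continue  boundary S*=92.5741
step 4: (k=4,j=0): S=58.7582, (K−S)⁺=77.7218, hold=76.6615 ⇒ V=77.7218 exercise | (k=4,j=1): S=79.5577, (K−S)⁺=56.9223, hold=55.8619 ⇒ V=56.9223 exercise | (k=4,j=2): S=107.7200, (K−S)⁺=28.7600, hold=31.2763 ⇒ V=31.2763 continue | (k=4,j=3): S=145.8513, (K−S)⁺=0.0000, hold=11.2381 ⇒ V=11.2381 continue | (k=4,j=4): S=197.4805, (K−S)⁺=0.0000, hold=1.9167 ⇒ V=1.9167 continue  boundary S*=79.5577
step 3: (k=3,j=0): S=68.3715, (K−S)⁺=68.1085, hold=67.0481 ⇒ V=68.1085 exercise | (k=3,j=1): S=92.5741, (K−S)⁺=43.9059, hold=44.0638 ⇒ V=44.0638 continue | (k=3,j=2): S=125.3439, (K−S)⁺=11.1361, hold=21.3321 ⇒ V=21.3321 continue | (k=3,j=3): S=169.7139, (K−S)⁺=0.0000, hold=6.6380 ⇒ V=6.6380 continue  boundary S*=68.3715
step 2: (k=2,j=0): S=79.5577, (K−S)⁺=56.9223, hold=55.9384 ⇒ V=56.9223 exercise | (k=2,j=1): S=107.7200, (K−S)⁺=28.7600, hold=32.7162 ⇒ V=32.7162 continue | (k=2,j=2): S=145.8513, (K−S)⁺=0.0000, hold=14.0524 ⇒ V=14.0524 continue  boundary S*=79.5577
step 1: (k=1,j=0): S=92.5741, (K−S)⁺=43.9059, hold=44.7609 ⇒ V=44.7609 continue | (k=1,j=1): S=125.3439, (K−S)⁺=11.1361, hold=23.4261 ⇒ V=23.4261 continue  boundary S*=-
step 0: (k=0,j=0): S=107.7200, (K−S)⁺=28.7600, hold=34.0842 ⇒ V=34.0842 continue  boundary S*=-

price = 34.0842
boundary = - - 79.5577 68.3715 79.5577 92.5741 79.5577 92.5741
tree:
34.0842
44.7609 23.4261
56.9223 32.7162 14.0524
68.1085 44.0638 21.3321 6.6380
77.7218 56.9223 31.2763 11.2381 1.9167
85.9835 68.1085 43.9059 18.5237 3.7724 0.0000
93.0835 77.7218 56.9223 29.3829 7.4246 0.0000 0.0000
99.1853 85.9835 68.1085 43.9059 14.6127 0.0000 0.0000 0.0000
104.4291 93.0835 77.7218 56.9223 28.7600 0.0000 0.0000 0.0000 0.0000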